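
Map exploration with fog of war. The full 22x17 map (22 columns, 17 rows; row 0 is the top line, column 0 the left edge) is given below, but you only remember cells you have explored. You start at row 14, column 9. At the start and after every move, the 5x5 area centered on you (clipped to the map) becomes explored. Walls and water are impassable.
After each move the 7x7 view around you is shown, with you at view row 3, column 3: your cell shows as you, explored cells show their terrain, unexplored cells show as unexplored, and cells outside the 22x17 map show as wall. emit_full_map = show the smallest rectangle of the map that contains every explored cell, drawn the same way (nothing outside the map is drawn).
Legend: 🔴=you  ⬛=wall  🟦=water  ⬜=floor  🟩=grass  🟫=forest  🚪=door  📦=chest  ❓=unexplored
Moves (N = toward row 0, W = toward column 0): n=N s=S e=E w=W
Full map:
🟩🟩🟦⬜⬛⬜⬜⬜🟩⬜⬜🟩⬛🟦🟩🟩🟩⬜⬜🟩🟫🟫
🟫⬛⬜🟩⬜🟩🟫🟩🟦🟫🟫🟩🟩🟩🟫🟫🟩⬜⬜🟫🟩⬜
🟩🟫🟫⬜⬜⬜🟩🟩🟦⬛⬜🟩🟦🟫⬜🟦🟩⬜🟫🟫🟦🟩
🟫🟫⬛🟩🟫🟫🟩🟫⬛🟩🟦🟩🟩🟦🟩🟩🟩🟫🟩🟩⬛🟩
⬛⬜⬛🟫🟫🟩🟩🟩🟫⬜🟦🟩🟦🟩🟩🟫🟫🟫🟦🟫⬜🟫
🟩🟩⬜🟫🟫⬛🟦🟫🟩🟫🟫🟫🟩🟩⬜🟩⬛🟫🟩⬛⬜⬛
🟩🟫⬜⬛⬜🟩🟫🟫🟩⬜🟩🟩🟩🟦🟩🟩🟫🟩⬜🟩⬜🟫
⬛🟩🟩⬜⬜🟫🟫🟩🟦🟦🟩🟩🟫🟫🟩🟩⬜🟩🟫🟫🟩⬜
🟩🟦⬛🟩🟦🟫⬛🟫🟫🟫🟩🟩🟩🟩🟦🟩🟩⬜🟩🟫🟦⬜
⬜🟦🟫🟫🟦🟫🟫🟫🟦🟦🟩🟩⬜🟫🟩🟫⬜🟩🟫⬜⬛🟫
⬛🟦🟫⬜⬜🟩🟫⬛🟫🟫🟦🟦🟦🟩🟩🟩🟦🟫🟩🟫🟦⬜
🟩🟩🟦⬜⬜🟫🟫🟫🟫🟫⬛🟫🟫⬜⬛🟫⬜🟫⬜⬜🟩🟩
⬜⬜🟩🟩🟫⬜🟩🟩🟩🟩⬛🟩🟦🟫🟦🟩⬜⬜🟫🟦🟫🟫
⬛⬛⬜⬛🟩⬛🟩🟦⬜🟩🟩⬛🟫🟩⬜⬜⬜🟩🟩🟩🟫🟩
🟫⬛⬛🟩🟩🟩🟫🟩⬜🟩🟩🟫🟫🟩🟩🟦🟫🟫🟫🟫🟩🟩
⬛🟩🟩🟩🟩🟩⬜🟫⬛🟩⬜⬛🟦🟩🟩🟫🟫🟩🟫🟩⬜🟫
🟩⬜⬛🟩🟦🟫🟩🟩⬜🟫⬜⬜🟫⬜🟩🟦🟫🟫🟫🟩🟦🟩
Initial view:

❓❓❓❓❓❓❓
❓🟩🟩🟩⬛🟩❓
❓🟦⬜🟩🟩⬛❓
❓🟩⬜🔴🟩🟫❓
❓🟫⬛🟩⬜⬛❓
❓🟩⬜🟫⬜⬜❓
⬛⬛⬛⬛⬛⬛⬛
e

❓❓❓❓❓❓❓
🟩🟩🟩⬛🟩🟦❓
🟦⬜🟩🟩⬛🟫❓
🟩⬜🟩🔴🟫🟫❓
🟫⬛🟩⬜⬛🟦❓
🟩⬜🟫⬜⬜🟫❓
⬛⬛⬛⬛⬛⬛⬛

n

❓❓❓❓❓❓❓
❓🟫🟫⬛🟫🟫❓
🟩🟩🟩⬛🟩🟦❓
🟦⬜🟩🔴⬛🟫❓
🟩⬜🟩🟩🟫🟫❓
🟫⬛🟩⬜⬛🟦❓
🟩⬜🟫⬜⬜🟫❓

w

❓❓❓❓❓❓❓
❓🟫🟫🟫⬛🟫🟫
❓🟩🟩🟩⬛🟩🟦
❓🟦⬜🔴🟩⬛🟫
❓🟩⬜🟩🟩🟫🟫
❓🟫⬛🟩⬜⬛🟦
❓🟩⬜🟫⬜⬜🟫

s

❓🟫🟫🟫⬛🟫🟫
❓🟩🟩🟩⬛🟩🟦
❓🟦⬜🟩🟩⬛🟫
❓🟩⬜🔴🟩🟫🟫
❓🟫⬛🟩⬜⬛🟦
❓🟩⬜🟫⬜⬜🟫
⬛⬛⬛⬛⬛⬛⬛

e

🟫🟫🟫⬛🟫🟫❓
🟩🟩🟩⬛🟩🟦❓
🟦⬜🟩🟩⬛🟫❓
🟩⬜🟩🔴🟫🟫❓
🟫⬛🟩⬜⬛🟦❓
🟩⬜🟫⬜⬜🟫❓
⬛⬛⬛⬛⬛⬛⬛

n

❓❓❓❓❓❓❓
🟫🟫🟫⬛🟫🟫❓
🟩🟩🟩⬛🟩🟦❓
🟦⬜🟩🔴⬛🟫❓
🟩⬜🟩🟩🟫🟫❓
🟫⬛🟩⬜⬛🟦❓
🟩⬜🟫⬜⬜🟫❓

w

❓❓❓❓❓❓❓
❓🟫🟫🟫⬛🟫🟫
❓🟩🟩🟩⬛🟩🟦
❓🟦⬜🔴🟩⬛🟫
❓🟩⬜🟩🟩🟫🟫
❓🟫⬛🟩⬜⬛🟦
❓🟩⬜🟫⬜⬜🟫

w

❓❓❓❓❓❓❓
❓🟫🟫🟫🟫⬛🟫
❓🟩🟩🟩🟩⬛🟩
❓🟩🟦🔴🟩🟩⬛
❓🟫🟩⬜🟩🟩🟫
❓⬜🟫⬛🟩⬜⬛
❓❓🟩⬜🟫⬜⬜

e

❓❓❓❓❓❓❓
🟫🟫🟫🟫⬛🟫🟫
🟩🟩🟩🟩⬛🟩🟦
🟩🟦⬜🔴🟩⬛🟫
🟫🟩⬜🟩🟩🟫🟫
⬜🟫⬛🟩⬜⬛🟦
❓🟩⬜🟫⬜⬜🟫

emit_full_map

🟫🟫🟫🟫⬛🟫🟫
🟩🟩🟩🟩⬛🟩🟦
🟩🟦⬜🔴🟩⬛🟫
🟫🟩⬜🟩🟩🟫🟫
⬜🟫⬛🟩⬜⬛🟦
❓🟩⬜🟫⬜⬜🟫

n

❓❓❓❓❓❓❓
❓⬛🟫🟫🟦🟦❓
🟫🟫🟫🟫⬛🟫🟫
🟩🟩🟩🔴⬛🟩🟦
🟩🟦⬜🟩🟩⬛🟫
🟫🟩⬜🟩🟩🟫🟫
⬜🟫⬛🟩⬜⬛🟦

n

❓❓❓❓❓❓❓
❓🟫🟦🟦🟩🟩❓
❓⬛🟫🟫🟦🟦❓
🟫🟫🟫🔴⬛🟫🟫
🟩🟩🟩🟩⬛🟩🟦
🟩🟦⬜🟩🟩⬛🟫
🟫🟩⬜🟩🟩🟫🟫

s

❓🟫🟦🟦🟩🟩❓
❓⬛🟫🟫🟦🟦❓
🟫🟫🟫🟫⬛🟫🟫
🟩🟩🟩🔴⬛🟩🟦
🟩🟦⬜🟩🟩⬛🟫
🟫🟩⬜🟩🟩🟫🟫
⬜🟫⬛🟩⬜⬛🟦

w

❓❓🟫🟦🟦🟩🟩
❓🟫⬛🟫🟫🟦🟦
❓🟫🟫🟫🟫⬛🟫
❓🟩🟩🔴🟩⬛🟩
❓🟩🟦⬜🟩🟩⬛
❓🟫🟩⬜🟩🟩🟫
❓⬜🟫⬛🟩⬜⬛

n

❓❓❓❓❓❓❓
❓🟫🟫🟦🟦🟩🟩
❓🟫⬛🟫🟫🟦🟦
❓🟫🟫🔴🟫⬛🟫
❓🟩🟩🟩🟩⬛🟩
❓🟩🟦⬜🟩🟩⬛
❓🟫🟩⬜🟩🟩🟫

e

❓❓❓❓❓❓❓
🟫🟫🟦🟦🟩🟩❓
🟫⬛🟫🟫🟦🟦❓
🟫🟫🟫🔴⬛🟫🟫
🟩🟩🟩🟩⬛🟩🟦
🟩🟦⬜🟩🟩⬛🟫
🟫🟩⬜🟩🟩🟫🟫

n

❓❓❓❓❓❓❓
❓🟫🟫🟫🟩🟩❓
🟫🟫🟦🟦🟩🟩❓
🟫⬛🟫🔴🟦🟦❓
🟫🟫🟫🟫⬛🟫🟫
🟩🟩🟩🟩⬛🟩🟦
🟩🟦⬜🟩🟩⬛🟫

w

❓❓❓❓❓❓❓
❓⬛🟫🟫🟫🟩🟩
❓🟫🟫🟦🟦🟩🟩
❓🟫⬛🔴🟫🟦🟦
❓🟫🟫🟫🟫⬛🟫
❓🟩🟩🟩🟩⬛🟩
❓🟩🟦⬜🟩🟩⬛

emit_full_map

⬛🟫🟫🟫🟩🟩❓
🟫🟫🟦🟦🟩🟩❓
🟫⬛🔴🟫🟦🟦❓
🟫🟫🟫🟫⬛🟫🟫
🟩🟩🟩🟩⬛🟩🟦
🟩🟦⬜🟩🟩⬛🟫
🟫🟩⬜🟩🟩🟫🟫
⬜🟫⬛🟩⬜⬛🟦
❓🟩⬜🟫⬜⬜🟫

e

❓❓❓❓❓❓❓
⬛🟫🟫🟫🟩🟩❓
🟫🟫🟦🟦🟩🟩❓
🟫⬛🟫🔴🟦🟦❓
🟫🟫🟫🟫⬛🟫🟫
🟩🟩🟩🟩⬛🟩🟦
🟩🟦⬜🟩🟩⬛🟫

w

❓❓❓❓❓❓❓
❓⬛🟫🟫🟫🟩🟩
❓🟫🟫🟦🟦🟩🟩
❓🟫⬛🔴🟫🟦🟦
❓🟫🟫🟫🟫⬛🟫
❓🟩🟩🟩🟩⬛🟩
❓🟩🟦⬜🟩🟩⬛

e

❓❓❓❓❓❓❓
⬛🟫🟫🟫🟩🟩❓
🟫🟫🟦🟦🟩🟩❓
🟫⬛🟫🔴🟦🟦❓
🟫🟫🟫🟫⬛🟫🟫
🟩🟩🟩🟩⬛🟩🟦
🟩🟦⬜🟩🟩⬛🟫


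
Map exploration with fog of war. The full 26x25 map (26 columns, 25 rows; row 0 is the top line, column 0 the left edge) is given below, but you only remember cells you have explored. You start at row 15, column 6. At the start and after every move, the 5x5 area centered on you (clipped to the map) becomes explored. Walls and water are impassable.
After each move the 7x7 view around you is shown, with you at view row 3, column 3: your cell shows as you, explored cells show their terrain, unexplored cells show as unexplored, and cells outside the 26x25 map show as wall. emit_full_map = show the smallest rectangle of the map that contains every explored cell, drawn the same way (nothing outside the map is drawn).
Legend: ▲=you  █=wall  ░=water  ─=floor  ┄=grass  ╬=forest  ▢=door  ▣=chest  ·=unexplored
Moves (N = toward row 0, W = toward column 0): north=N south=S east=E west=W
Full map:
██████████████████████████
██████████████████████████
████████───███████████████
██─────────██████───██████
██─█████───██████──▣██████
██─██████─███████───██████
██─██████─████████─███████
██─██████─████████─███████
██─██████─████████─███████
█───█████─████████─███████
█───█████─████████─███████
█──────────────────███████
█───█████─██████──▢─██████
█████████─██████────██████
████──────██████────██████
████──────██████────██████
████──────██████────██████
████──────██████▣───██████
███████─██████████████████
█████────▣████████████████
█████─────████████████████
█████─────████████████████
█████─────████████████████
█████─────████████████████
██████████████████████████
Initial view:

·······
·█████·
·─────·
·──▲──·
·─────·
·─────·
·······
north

·······
·█████·
·█████·
·──▲──·
·─────·
·─────·
·─────·

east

·······
█████─·
█████─·
───▲──·
──────·
──────·
─────··

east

·······
████─█·
████─█·
───▲─█·
─────█·
─────█·
────···

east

·······
███─██·
███─██·
───▲██·
────██·
────██·
───····

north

·······
·─────·
███─██·
███▲██·
────██·
────██·
────██·

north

·······
·██─██·
·─────·
███▲██·
███─██·
────██·
────██·

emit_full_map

···██─██
···─────
█████▲██
█████─██
──────██
──────██
──────██
─────···

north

·······
·██─██·
·██─██·
·──▲──·
███─██·
███─██·
────██·

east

·······
██─███·
██─███·
───▲──·
██─███·
██─███·
───██··

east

·······
█─████·
█─████·
───▲──·
█─████·
█─████·
──██···

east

·······
─█████·
─█████·
───▲──·
─█████·
─█████·
─██····

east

·······
██████·
██████·
───▲──·
██████·
██████·
██·····

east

·······
██████·
██████·
───▲──·
█████─·
█████─·
█······

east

·······
██████·
██████·
───▲──·
████──·
████──·
·······

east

·······
█████─·
█████─·
───▲──·
███──▢·
███───·
·······

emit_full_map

···██─████████─
···██─████████─
···─────────▲──
█████─██████──▢
█████─██████───
──────██·······
──────██·······
──────██·······
─────··········

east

·······
████─█·
████─█·
───▲─█·
██──▢─·
██────·
·······

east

·······
███─██·
███─██·
───▲██·
█──▢─█·
█────█·
·······

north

·······
·██─██·
███─██·
███▲██·
────██·
█──▢─█·
█────█·

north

·······
·██─██·
·██─██·
███▲██·
███─██·
────██·
█──▢─█·

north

·······
·██─██·
·██─██·
·██▲██·
███─██·
███─██·
────██·

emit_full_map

············██─██
············██─██
············██▲██
···██─████████─██
···██─████████─██
···────────────██
█████─██████──▢─█
█████─██████────█
──────██·········
──────██·········
──────██·········
─────············

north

·······
·█───█·
·██─██·
·██▲██·
·██─██·
███─██·
███─██·

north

·······
·█──▣█·
·█───█·
·██▲██·
·██─██·
·██─██·
███─██·

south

·█──▣█·
·█───█·
·██─██·
·██▲██·
·██─██·
███─██·
███─██·

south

·█───█·
·██─██·
·██─██·
·██▲██·
███─██·
███─██·
────██·

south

·██─██·
·██─██·
·██─██·
███▲██·
███─██·
────██·
█──▢─█·

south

·██─██·
·██─██·
███─██·
███▲██·
────██·
█──▢─█·
█────█·

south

·██─██·
███─██·
███─██·
───▲██·
█──▢─█·
█────█·
·······

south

███─██·
███─██·
────██·
█──▲─█·
█────█·
·────█·
·······

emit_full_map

············█──▣█
············█───█
············██─██
············██─██
············██─██
···██─████████─██
···██─████████─██
···────────────██
█████─██████──▲─█
█████─██████────█
──────██····────█
──────██·········
──────██·········
─────············

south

███─██·
────██·
█──▢─█·
█──▲─█·
·────█·
·────█·
·······

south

────██·
█──▢─█·
█────█·
·──▲─█·
·────█·
·────█·
·······

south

█──▢─█·
█────█·
·────█·
·──▲─█·
·────█·
·▣───█·
·······

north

────██·
█──▢─█·
█────█·
·──▲─█·
·────█·
·────█·
·▣───█·

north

███─██·
────██·
█──▢─█·
█──▲─█·
·────█·
·────█·
·────█·

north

███─██·
███─██·
────██·
█──▲─█·
█────█·
·────█·
·────█·

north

·██─██·
███─██·
███─██·
───▲██·
█──▢─█·
█────█·
·────█·

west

··██─██
████─██
████─██
───▲─██
██──▢─█
██────█
··────█

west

···██─█
█████─█
█████─█
───▲──█
███──▢─
███────
···────

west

····██─
██████─
██████─
───▲───
████──▢
████───
····───

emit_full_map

············█──▣█
············█───█
············██─██
············██─██
············██─██
···██─████████─██
···██─████████─██
···────────▲───██
█████─██████──▢─█
█████─██████────█
──────██····────█
──────██····────█
──────██····────█
─────·······▣───█

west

·····██
███████
███████
───▲───
█████──
█████──
█····──

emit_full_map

············█──▣█
············█───█
············██─██
············██─██
············██─██
···██─████████─██
···██─████████─██
···───────▲────██
█████─██████──▢─█
█████─██████────█
──────██····────█
──────██····────█
──────██····────█
─────·······▣───█


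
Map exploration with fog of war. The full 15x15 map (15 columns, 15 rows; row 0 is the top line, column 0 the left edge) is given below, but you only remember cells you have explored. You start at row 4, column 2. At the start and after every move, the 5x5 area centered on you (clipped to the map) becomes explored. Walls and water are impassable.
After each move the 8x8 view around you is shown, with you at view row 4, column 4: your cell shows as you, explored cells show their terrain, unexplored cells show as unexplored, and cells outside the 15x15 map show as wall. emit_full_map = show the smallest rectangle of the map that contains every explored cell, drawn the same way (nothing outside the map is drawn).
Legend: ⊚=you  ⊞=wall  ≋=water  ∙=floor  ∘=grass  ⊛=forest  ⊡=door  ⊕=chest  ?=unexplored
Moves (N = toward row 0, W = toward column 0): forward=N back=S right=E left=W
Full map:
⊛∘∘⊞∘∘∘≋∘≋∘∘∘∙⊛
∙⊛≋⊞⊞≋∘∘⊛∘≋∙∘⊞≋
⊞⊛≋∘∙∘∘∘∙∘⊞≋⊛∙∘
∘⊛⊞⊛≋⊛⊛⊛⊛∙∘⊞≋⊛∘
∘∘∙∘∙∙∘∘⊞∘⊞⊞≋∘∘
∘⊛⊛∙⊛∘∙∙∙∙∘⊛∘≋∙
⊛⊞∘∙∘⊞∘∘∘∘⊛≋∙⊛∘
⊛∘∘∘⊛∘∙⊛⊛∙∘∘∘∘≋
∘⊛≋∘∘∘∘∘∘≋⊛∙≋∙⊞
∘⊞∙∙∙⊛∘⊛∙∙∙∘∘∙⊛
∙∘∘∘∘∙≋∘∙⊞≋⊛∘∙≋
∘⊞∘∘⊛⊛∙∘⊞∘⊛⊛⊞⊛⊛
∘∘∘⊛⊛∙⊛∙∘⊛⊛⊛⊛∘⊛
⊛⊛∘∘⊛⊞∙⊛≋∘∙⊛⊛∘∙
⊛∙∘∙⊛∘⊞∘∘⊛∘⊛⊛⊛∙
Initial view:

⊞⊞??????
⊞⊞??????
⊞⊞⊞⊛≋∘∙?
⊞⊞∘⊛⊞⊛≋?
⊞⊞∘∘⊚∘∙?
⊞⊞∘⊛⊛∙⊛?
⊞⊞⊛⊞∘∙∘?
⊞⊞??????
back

⊞⊞??????
⊞⊞⊞⊛≋∘∙?
⊞⊞∘⊛⊞⊛≋?
⊞⊞∘∘∙∘∙?
⊞⊞∘⊛⊚∙⊛?
⊞⊞⊛⊞∘∙∘?
⊞⊞⊛∘∘∘⊛?
⊞⊞??????

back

⊞⊞⊞⊛≋∘∙?
⊞⊞∘⊛⊞⊛≋?
⊞⊞∘∘∙∘∙?
⊞⊞∘⊛⊛∙⊛?
⊞⊞⊛⊞⊚∙∘?
⊞⊞⊛∘∘∘⊛?
⊞⊞∘⊛≋∘∘?
⊞⊞??????

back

⊞⊞∘⊛⊞⊛≋?
⊞⊞∘∘∙∘∙?
⊞⊞∘⊛⊛∙⊛?
⊞⊞⊛⊞∘∙∘?
⊞⊞⊛∘⊚∘⊛?
⊞⊞∘⊛≋∘∘?
⊞⊞∘⊞∙∙∙?
⊞⊞??????

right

⊞∘⊛⊞⊛≋??
⊞∘∘∙∘∙??
⊞∘⊛⊛∙⊛∘?
⊞⊛⊞∘∙∘⊞?
⊞⊛∘∘⊚⊛∘?
⊞∘⊛≋∘∘∘?
⊞∘⊞∙∙∙⊛?
⊞???????

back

⊞∘∘∙∘∙??
⊞∘⊛⊛∙⊛∘?
⊞⊛⊞∘∙∘⊞?
⊞⊛∘∘∘⊛∘?
⊞∘⊛≋⊚∘∘?
⊞∘⊞∙∙∙⊛?
⊞?∘∘∘∘∙?
⊞???????

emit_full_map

⊞⊛≋∘∙?
∘⊛⊞⊛≋?
∘∘∙∘∙?
∘⊛⊛∙⊛∘
⊛⊞∘∙∘⊞
⊛∘∘∘⊛∘
∘⊛≋⊚∘∘
∘⊞∙∙∙⊛
?∘∘∘∘∙

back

⊞∘⊛⊛∙⊛∘?
⊞⊛⊞∘∙∘⊞?
⊞⊛∘∘∘⊛∘?
⊞∘⊛≋∘∘∘?
⊞∘⊞∙⊚∙⊛?
⊞?∘∘∘∘∙?
⊞?⊞∘∘⊛⊛?
⊞???????

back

⊞⊛⊞∘∙∘⊞?
⊞⊛∘∘∘⊛∘?
⊞∘⊛≋∘∘∘?
⊞∘⊞∙∙∙⊛?
⊞?∘∘⊚∘∙?
⊞?⊞∘∘⊛⊛?
⊞?∘∘⊛⊛∙?
⊞???????

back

⊞⊛∘∘∘⊛∘?
⊞∘⊛≋∘∘∘?
⊞∘⊞∙∙∙⊛?
⊞?∘∘∘∘∙?
⊞?⊞∘⊚⊛⊛?
⊞?∘∘⊛⊛∙?
⊞?⊛∘∘⊛⊞?
⊞???????

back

⊞∘⊛≋∘∘∘?
⊞∘⊞∙∙∙⊛?
⊞?∘∘∘∘∙?
⊞?⊞∘∘⊛⊛?
⊞?∘∘⊚⊛∙?
⊞?⊛∘∘⊛⊞?
⊞?∙∘∙⊛∘?
⊞⊞⊞⊞⊞⊞⊞⊞

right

∘⊛≋∘∘∘??
∘⊞∙∙∙⊛??
?∘∘∘∘∙≋?
?⊞∘∘⊛⊛∙?
?∘∘⊛⊚∙⊛?
?⊛∘∘⊛⊞∙?
?∙∘∙⊛∘⊞?
⊞⊞⊞⊞⊞⊞⊞⊞

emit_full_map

⊞⊛≋∘∙??
∘⊛⊞⊛≋??
∘∘∙∘∙??
∘⊛⊛∙⊛∘?
⊛⊞∘∙∘⊞?
⊛∘∘∘⊛∘?
∘⊛≋∘∘∘?
∘⊞∙∙∙⊛?
?∘∘∘∘∙≋
?⊞∘∘⊛⊛∙
?∘∘⊛⊚∙⊛
?⊛∘∘⊛⊞∙
?∙∘∙⊛∘⊞

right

⊛≋∘∘∘???
⊞∙∙∙⊛???
∘∘∘∘∙≋∘?
⊞∘∘⊛⊛∙∘?
∘∘⊛⊛⊚⊛∙?
⊛∘∘⊛⊞∙⊛?
∙∘∙⊛∘⊞∘?
⊞⊞⊞⊞⊞⊞⊞⊞

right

≋∘∘∘????
∙∙∙⊛????
∘∘∘∙≋∘∙?
∘∘⊛⊛∙∘⊞?
∘⊛⊛∙⊚∙∘?
∘∘⊛⊞∙⊛≋?
∘∙⊛∘⊞∘∘?
⊞⊞⊞⊞⊞⊞⊞⊞

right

∘∘∘?????
∙∙⊛?????
∘∘∙≋∘∙⊞?
∘⊛⊛∙∘⊞∘?
⊛⊛∙⊛⊚∘⊛?
∘⊛⊞∙⊛≋∘?
∙⊛∘⊞∘∘⊛?
⊞⊞⊞⊞⊞⊞⊞⊞

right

∘∘??????
∙⊛??????
∘∙≋∘∙⊞≋?
⊛⊛∙∘⊞∘⊛?
⊛∙⊛∙⊚⊛⊛?
⊛⊞∙⊛≋∘∙?
⊛∘⊞∘∘⊛∘?
⊞⊞⊞⊞⊞⊞⊞⊞

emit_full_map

⊞⊛≋∘∙??????
∘⊛⊞⊛≋??????
∘∘∙∘∙??????
∘⊛⊛∙⊛∘?????
⊛⊞∘∙∘⊞?????
⊛∘∘∘⊛∘?????
∘⊛≋∘∘∘?????
∘⊞∙∙∙⊛?????
?∘∘∘∘∙≋∘∙⊞≋
?⊞∘∘⊛⊛∙∘⊞∘⊛
?∘∘⊛⊛∙⊛∙⊚⊛⊛
?⊛∘∘⊛⊞∙⊛≋∘∙
?∙∘∙⊛∘⊞∘∘⊛∘


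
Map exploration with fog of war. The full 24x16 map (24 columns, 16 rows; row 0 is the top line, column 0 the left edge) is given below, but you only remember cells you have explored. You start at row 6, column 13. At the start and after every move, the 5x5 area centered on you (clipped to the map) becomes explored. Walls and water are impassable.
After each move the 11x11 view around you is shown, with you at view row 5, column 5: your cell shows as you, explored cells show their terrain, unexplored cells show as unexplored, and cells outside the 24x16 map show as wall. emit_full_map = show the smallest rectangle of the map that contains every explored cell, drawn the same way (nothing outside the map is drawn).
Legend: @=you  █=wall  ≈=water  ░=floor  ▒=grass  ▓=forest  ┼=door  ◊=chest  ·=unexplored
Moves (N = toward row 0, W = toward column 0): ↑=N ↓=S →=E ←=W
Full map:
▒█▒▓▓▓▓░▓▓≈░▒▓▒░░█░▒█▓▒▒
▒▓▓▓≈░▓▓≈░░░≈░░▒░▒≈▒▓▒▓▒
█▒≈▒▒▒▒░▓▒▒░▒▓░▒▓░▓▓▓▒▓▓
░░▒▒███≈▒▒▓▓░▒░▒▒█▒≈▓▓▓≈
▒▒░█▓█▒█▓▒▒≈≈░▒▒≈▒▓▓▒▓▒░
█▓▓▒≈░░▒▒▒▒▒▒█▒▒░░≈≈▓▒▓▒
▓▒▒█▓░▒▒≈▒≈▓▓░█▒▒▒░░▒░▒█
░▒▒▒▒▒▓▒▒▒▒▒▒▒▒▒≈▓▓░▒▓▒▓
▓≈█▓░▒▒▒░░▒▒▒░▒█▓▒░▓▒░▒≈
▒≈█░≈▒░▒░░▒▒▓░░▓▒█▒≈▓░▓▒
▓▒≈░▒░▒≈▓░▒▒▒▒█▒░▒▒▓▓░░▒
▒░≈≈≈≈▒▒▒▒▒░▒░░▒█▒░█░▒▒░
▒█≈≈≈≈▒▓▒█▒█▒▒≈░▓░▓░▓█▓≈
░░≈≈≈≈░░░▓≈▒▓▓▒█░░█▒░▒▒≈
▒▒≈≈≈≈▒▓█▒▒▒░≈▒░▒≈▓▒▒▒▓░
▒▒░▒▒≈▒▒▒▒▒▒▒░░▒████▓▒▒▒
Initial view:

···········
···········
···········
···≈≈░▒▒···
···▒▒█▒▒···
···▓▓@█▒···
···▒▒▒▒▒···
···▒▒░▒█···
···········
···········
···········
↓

···········
···········
···≈≈░▒▒···
···▒▒█▒▒···
···▓▓░█▒···
···▒▒@▒▒···
···▒▒░▒█···
···▒▓░░▓···
···········
···········
···········

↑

···········
···········
···········
···≈≈░▒▒···
···▒▒█▒▒···
···▓▓@█▒···
···▒▒▒▒▒···
···▒▒░▒█···
···▒▓░░▓···
···········
···········

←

···········
···········
···········
···▒≈≈░▒▒··
···▒▒▒█▒▒··
···≈▓@░█▒··
···▒▒▒▒▒▒··
···▒▒▒░▒█··
····▒▓░░▓··
···········
···········

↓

···········
···········
···▒≈≈░▒▒··
···▒▒▒█▒▒··
···≈▓▓░█▒··
···▒▒@▒▒▒··
···▒▒▒░▒█··
···▒▒▓░░▓··
···········
···········
···········

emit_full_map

▒≈≈░▒▒
▒▒▒█▒▒
≈▓▓░█▒
▒▒@▒▒▒
▒▒▒░▒█
▒▒▓░░▓

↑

···········
···········
···········
···▒≈≈░▒▒··
···▒▒▒█▒▒··
···≈▓@░█▒··
···▒▒▒▒▒▒··
···▒▒▒░▒█··
···▒▒▓░░▓··
···········
···········

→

···········
···········
···········
··▒≈≈░▒▒···
··▒▒▒█▒▒···
··≈▓▓@█▒···
··▒▒▒▒▒▒···
··▒▒▒░▒█···
··▒▒▓░░▓···
···········
···········

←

···········
···········
···········
···▒≈≈░▒▒··
···▒▒▒█▒▒··
···≈▓@░█▒··
···▒▒▒▒▒▒··
···▒▒▒░▒█··
···▒▒▓░░▓··
···········
···········

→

···········
···········
···········
··▒≈≈░▒▒···
··▒▒▒█▒▒···
··≈▓▓@█▒···
··▒▒▒▒▒▒···
··▒▒▒░▒█···
··▒▒▓░░▓···
···········
···········

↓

···········
···········
··▒≈≈░▒▒···
··▒▒▒█▒▒···
··≈▓▓░█▒···
··▒▒▒@▒▒···
··▒▒▒░▒█···
··▒▒▓░░▓···
···········
···········
···········

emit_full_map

▒≈≈░▒▒
▒▒▒█▒▒
≈▓▓░█▒
▒▒▒@▒▒
▒▒▒░▒█
▒▒▓░░▓

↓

···········
··▒≈≈░▒▒···
··▒▒▒█▒▒···
··≈▓▓░█▒···
··▒▒▒▒▒▒···
··▒▒▒@▒█···
··▒▒▓░░▓···
···▒▒▒█▒···
···········
···········
···········

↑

···········
···········
··▒≈≈░▒▒···
··▒▒▒█▒▒···
··≈▓▓░█▒···
··▒▒▒@▒▒···
··▒▒▒░▒█···
··▒▒▓░░▓···
···▒▒▒█▒···
···········
···········

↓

···········
··▒≈≈░▒▒···
··▒▒▒█▒▒···
··≈▓▓░█▒···
··▒▒▒▒▒▒···
··▒▒▒@▒█···
··▒▒▓░░▓···
···▒▒▒█▒···
···········
···········
···········

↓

··▒≈≈░▒▒···
··▒▒▒█▒▒···
··≈▓▓░█▒···
··▒▒▒▒▒▒···
··▒▒▒░▒█···
··▒▒▓@░▓···
···▒▒▒█▒···
···░▒░░▒···
···········
···········
···········

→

·▒≈≈░▒▒····
·▒▒▒█▒▒····
·≈▓▓░█▒····
·▒▒▒▒▒▒≈···
·▒▒▒░▒█▓···
·▒▒▓░@▓▒···
··▒▒▒█▒░···
··░▒░░▒█···
···········
···········
···········

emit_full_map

▒≈≈░▒▒·
▒▒▒█▒▒·
≈▓▓░█▒·
▒▒▒▒▒▒≈
▒▒▒░▒█▓
▒▒▓░@▓▒
·▒▒▒█▒░
·░▒░░▒█

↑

···········
·▒≈≈░▒▒····
·▒▒▒█▒▒····
·≈▓▓░█▒▒···
·▒▒▒▒▒▒≈···
·▒▒▒░@█▓···
·▒▒▓░░▓▒···
··▒▒▒█▒░···
··░▒░░▒█···
···········
···········

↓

·▒≈≈░▒▒····
·▒▒▒█▒▒····
·≈▓▓░█▒▒···
·▒▒▒▒▒▒≈···
·▒▒▒░▒█▓···
·▒▒▓░@▓▒···
··▒▒▒█▒░···
··░▒░░▒█···
···········
···········
···········

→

▒≈≈░▒▒·····
▒▒▒█▒▒·····
≈▓▓░█▒▒····
▒▒▒▒▒▒≈▓···
▒▒▒░▒█▓▒···
▒▒▓░░@▒█···
·▒▒▒█▒░▒···
·░▒░░▒█▒···
···········
···········
···········

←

·▒≈≈░▒▒····
·▒▒▒█▒▒····
·≈▓▓░█▒▒···
·▒▒▒▒▒▒≈▓··
·▒▒▒░▒█▓▒··
·▒▒▓░@▓▒█··
··▒▒▒█▒░▒··
··░▒░░▒█▒··
···········
···········
···········

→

▒≈≈░▒▒·····
▒▒▒█▒▒·····
≈▓▓░█▒▒····
▒▒▒▒▒▒≈▓···
▒▒▒░▒█▓▒···
▒▒▓░░@▒█···
·▒▒▒█▒░▒···
·░▒░░▒█▒···
···········
···········
···········

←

·▒≈≈░▒▒····
·▒▒▒█▒▒····
·≈▓▓░█▒▒···
·▒▒▒▒▒▒≈▓··
·▒▒▒░▒█▓▒··
·▒▒▓░@▓▒█··
··▒▒▒█▒░▒··
··░▒░░▒█▒··
···········
···········
···········


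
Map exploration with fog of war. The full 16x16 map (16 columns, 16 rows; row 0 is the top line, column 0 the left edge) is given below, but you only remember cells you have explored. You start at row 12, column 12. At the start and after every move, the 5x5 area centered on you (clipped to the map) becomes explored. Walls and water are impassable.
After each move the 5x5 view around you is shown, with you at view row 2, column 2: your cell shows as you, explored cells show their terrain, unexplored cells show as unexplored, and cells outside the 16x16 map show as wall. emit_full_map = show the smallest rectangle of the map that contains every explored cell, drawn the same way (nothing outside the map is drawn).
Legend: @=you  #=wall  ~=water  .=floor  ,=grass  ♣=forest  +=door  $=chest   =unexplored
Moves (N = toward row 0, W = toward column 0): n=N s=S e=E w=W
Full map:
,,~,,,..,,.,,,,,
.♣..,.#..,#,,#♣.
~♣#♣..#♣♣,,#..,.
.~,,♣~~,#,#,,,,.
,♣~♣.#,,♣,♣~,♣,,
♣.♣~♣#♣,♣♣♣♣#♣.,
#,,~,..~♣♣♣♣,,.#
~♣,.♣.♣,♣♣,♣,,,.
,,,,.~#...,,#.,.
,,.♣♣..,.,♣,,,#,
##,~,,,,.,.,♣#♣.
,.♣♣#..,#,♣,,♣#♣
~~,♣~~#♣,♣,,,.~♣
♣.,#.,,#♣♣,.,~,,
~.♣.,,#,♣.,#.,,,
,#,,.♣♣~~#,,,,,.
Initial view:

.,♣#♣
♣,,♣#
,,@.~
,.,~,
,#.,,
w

,.,♣#
,♣,,♣
♣,@,.
♣,.,~
.,#.,

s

,♣,,♣
♣,,,.
♣,@,~
.,#.,
#,,,,

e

♣,,♣#
,,,.~
,.@~,
,#.,,
,,,,,

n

.,♣#♣
♣,,♣#
,,@.~
,.,~,
,#.,,

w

,.,♣#
,♣,,♣
♣,@,.
♣,.,~
.,#.,

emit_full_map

,.,♣#♣
,♣,,♣#
♣,@,.~
♣,.,~,
.,#.,,
#,,,,,

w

.,.,♣
#,♣,,
,♣@,,
♣♣,.,
♣.,#.

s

#,♣,,
,♣,,,
♣♣@.,
♣.,#.
~#,,,

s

,♣,,,
♣♣,.,
♣.@#.
~#,,,
#####

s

♣♣,.,
♣.,#.
~#@,,
#####
#####

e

♣,.,~
.,#.,
#,@,,
#####
#####

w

♣♣,.,
♣.,#.
~#@,,
#####
#####

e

♣,.,~
.,#.,
#,@,,
#####
#####

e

,.,~,
,#.,,
,,@,,
#####
#####

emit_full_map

.,.,♣#♣
#,♣,,♣#
,♣,,,.~
♣♣,.,~,
♣.,#.,,
~#,,@,,

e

.,~,,
#.,,,
,,@,.
#####
#####

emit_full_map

.,.,♣#♣ 
#,♣,,♣# 
,♣,,,.~ 
♣♣,.,~,,
♣.,#.,,,
~#,,,@,.


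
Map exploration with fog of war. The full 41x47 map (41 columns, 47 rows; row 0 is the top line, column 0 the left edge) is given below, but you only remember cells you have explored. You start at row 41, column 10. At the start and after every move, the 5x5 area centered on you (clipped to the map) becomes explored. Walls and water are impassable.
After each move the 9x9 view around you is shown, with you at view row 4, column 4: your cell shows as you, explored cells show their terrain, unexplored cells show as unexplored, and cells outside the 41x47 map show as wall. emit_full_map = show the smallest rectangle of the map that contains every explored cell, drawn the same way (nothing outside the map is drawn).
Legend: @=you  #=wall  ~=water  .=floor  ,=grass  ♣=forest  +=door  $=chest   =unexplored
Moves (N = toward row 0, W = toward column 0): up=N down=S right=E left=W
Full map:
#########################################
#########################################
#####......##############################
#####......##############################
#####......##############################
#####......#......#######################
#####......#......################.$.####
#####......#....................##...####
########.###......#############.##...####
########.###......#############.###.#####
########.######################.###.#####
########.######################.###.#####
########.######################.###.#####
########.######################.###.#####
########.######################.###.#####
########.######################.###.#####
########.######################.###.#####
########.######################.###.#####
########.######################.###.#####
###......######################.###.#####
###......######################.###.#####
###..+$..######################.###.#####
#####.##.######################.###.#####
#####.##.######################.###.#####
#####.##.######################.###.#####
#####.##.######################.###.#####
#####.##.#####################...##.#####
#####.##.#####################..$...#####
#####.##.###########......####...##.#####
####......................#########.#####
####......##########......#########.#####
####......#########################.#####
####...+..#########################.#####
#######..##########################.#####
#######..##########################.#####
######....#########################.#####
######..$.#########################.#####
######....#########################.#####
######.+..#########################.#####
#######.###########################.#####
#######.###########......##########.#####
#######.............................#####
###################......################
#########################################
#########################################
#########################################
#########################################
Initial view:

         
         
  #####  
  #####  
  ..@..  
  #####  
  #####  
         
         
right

         
         
 ######  
 ######  
 ...@..  
 ######  
 ######  
         
         

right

         
         
#######  
#######  
....@..  
#######  
#######  
         
         

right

         
         
#######  
#######  
....@..  
#######  
#######  
         
         


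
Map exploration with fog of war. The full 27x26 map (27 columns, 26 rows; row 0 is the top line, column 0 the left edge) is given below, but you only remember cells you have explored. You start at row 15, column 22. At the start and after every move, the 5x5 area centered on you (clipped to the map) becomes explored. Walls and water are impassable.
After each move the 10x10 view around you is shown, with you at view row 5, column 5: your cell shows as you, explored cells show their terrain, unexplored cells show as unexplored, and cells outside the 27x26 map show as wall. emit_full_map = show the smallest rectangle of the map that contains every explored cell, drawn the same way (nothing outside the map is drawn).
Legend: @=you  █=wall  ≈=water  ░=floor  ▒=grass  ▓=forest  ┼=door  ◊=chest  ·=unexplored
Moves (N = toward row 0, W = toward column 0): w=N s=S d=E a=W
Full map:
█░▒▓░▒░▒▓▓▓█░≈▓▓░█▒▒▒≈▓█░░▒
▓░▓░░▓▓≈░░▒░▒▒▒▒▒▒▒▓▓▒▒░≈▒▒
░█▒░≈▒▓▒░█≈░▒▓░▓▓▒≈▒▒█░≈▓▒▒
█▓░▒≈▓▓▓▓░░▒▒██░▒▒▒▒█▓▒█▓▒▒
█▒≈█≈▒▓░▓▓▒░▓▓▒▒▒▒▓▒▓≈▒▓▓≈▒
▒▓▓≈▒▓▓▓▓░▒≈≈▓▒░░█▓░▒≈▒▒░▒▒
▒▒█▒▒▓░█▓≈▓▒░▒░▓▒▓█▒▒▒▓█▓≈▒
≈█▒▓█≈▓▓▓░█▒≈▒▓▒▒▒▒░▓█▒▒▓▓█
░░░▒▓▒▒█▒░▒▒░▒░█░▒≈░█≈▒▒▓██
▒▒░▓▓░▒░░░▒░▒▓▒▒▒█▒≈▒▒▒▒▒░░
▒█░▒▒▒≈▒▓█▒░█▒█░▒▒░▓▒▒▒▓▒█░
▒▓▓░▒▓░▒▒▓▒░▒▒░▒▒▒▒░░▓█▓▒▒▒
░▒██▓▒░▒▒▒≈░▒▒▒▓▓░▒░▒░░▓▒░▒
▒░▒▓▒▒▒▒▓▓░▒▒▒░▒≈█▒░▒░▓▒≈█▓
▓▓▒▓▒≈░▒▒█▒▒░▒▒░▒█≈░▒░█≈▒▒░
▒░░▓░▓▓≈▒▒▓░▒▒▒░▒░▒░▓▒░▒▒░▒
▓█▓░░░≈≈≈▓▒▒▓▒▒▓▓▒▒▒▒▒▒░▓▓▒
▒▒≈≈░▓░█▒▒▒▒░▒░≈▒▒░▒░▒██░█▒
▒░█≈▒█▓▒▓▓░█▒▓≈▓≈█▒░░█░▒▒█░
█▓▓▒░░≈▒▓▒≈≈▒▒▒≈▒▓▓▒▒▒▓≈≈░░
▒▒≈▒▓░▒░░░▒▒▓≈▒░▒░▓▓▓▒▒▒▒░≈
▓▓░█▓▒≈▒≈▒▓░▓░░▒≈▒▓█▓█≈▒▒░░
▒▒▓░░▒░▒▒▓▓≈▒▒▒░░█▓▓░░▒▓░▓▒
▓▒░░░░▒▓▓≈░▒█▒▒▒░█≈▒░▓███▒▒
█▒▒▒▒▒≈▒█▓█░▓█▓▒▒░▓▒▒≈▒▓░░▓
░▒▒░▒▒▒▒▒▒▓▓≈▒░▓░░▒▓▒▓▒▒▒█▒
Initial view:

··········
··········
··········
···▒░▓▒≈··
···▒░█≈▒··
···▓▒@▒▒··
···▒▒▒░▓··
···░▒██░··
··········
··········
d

·········█
·········█
·········█
··▒░▓▒≈█·█
··▒░█≈▒▒·█
··▓▒░@▒░·█
··▒▒▒░▓▓·█
··░▒██░█·█
·········█
·········█

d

········██
········██
········██
·▒░▓▒≈█▓██
·▒░█≈▒▒░██
·▓▒░▒@░▒██
·▒▒▒░▓▓▒██
·░▒██░█▒██
········██
········██

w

········██
········██
········██
···░▓▒░▒██
·▒░▓▒≈█▓██
·▒░█≈@▒░██
·▓▒░▒▒░▒██
·▒▒▒░▓▓▒██
·░▒██░█▒██
········██

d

·······███
·······███
·······███
··░▓▒░▒███
▒░▓▒≈█▓███
▒░█≈▒@░███
▓▒░▒▒░▒███
▒▒▒░▓▓▒███
░▒██░█▒███
·······███

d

······████
······████
······████
·░▓▒░▒████
░▓▒≈█▓████
░█≈▒▒@████
▒░▒▒░▒████
▒▒░▓▓▒████
▒██░█▒████
······████

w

······████
······████
······████
···▒▒▒████
·░▓▒░▒████
░▓▒≈█@████
░█≈▒▒░████
▒░▒▒░▒████
▒▒░▓▓▒████
▒██░█▒████

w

······████
······████
······████
···▒█░████
···▒▒▒████
·░▓▒░@████
░▓▒≈█▓████
░█≈▒▒░████
▒░▒▒░▒████
▒▒░▓▓▒████

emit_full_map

····▒█░
····▒▒▒
··░▓▒░@
▒░▓▒≈█▓
▒░█≈▒▒░
▓▒░▒▒░▒
▒▒▒░▓▓▒
░▒██░█▒

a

·······███
·······███
·······███
···▓▒█░███
···▓▒▒▒███
··░▓▒@▒███
▒░▓▒≈█▓███
▒░█≈▒▒░███
▓▒░▒▒░▒███
▒▒▒░▓▓▒███

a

········██
········██
········██
···▒▓▒█░██
···█▓▒▒▒██
···░▓@░▒██
·▒░▓▒≈█▓██
·▒░█≈▒▒░██
·▓▒░▒▒░▒██
·▒▒▒░▓▓▒██

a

·········█
·········█
·········█
···▒▒▓▒█░█
···▓█▓▒▒▒█
···░░@▒░▒█
··▒░▓▒≈█▓█
··▒░█≈▒▒░█
··▓▒░▒▒░▒█
··▒▒▒░▓▓▒█

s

·········█
·········█
···▒▒▓▒█░█
···▓█▓▒▒▒█
···░░▓▒░▒█
··▒░▓@≈█▓█
··▒░█≈▒▒░█
··▓▒░▒▒░▒█
··▒▒▒░▓▓▒█
··░▒██░█▒█

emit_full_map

·▒▒▓▒█░
·▓█▓▒▒▒
·░░▓▒░▒
▒░▓@≈█▓
▒░█≈▒▒░
▓▒░▒▒░▒
▒▒▒░▓▓▒
░▒██░█▒

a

··········
··········
····▒▒▓▒█░
···░▓█▓▒▒▒
···▒░░▓▒░▒
···▒░@▒≈█▓
···▒░█≈▒▒░
···▓▒░▒▒░▒
···▒▒▒░▓▓▒
···░▒██░█▒

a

··········
··········
·····▒▒▓▒█
···░░▓█▓▒▒
···░▒░░▓▒░
···░▒@▓▒≈█
···░▒░█≈▒▒
···░▓▒░▒▒░
····▒▒▒░▓▓
····░▒██░█

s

··········
·····▒▒▓▒█
···░░▓█▓▒▒
···░▒░░▓▒░
···░▒░▓▒≈█
···░▒@█≈▒▒
···░▓▒░▒▒░
···▒▒▒▒░▓▓
····░▒██░█
··········

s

·····▒▒▓▒█
···░░▓█▓▒▒
···░▒░░▓▒░
···░▒░▓▒≈█
···░▒░█≈▒▒
···░▓@░▒▒░
···▒▒▒▒░▓▓
···▒░▒██░█
··········
··········

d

····▒▒▓▒█░
··░░▓█▓▒▒▒
··░▒░░▓▒░▒
··░▒░▓▒≈█▓
··░▒░█≈▒▒░
··░▓▒@▒▒░▒
··▒▒▒▒░▓▓▒
··▒░▒██░█▒
··········
··········

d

···▒▒▓▒█░█
·░░▓█▓▒▒▒█
·░▒░░▓▒░▒█
·░▒░▓▒≈█▓█
·░▒░█≈▒▒░█
·░▓▒░@▒░▒█
·▒▒▒▒░▓▓▒█
·▒░▒██░█▒█
·········█
·········█

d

··▒▒▓▒█░██
░░▓█▓▒▒▒██
░▒░░▓▒░▒██
░▒░▓▒≈█▓██
░▒░█≈▒▒░██
░▓▒░▒@░▒██
▒▒▒▒░▓▓▒██
▒░▒██░█▒██
········██
········██

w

········██
··▒▒▓▒█░██
░░▓█▓▒▒▒██
░▒░░▓▒░▒██
░▒░▓▒≈█▓██
░▒░█≈@▒░██
░▓▒░▒▒░▒██
▒▒▒▒░▓▓▒██
▒░▒██░█▒██
········██

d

·······███
·▒▒▓▒█░███
░▓█▓▒▒▒███
▒░░▓▒░▒███
▒░▓▒≈█▓███
▒░█≈▒@░███
▓▒░▒▒░▒███
▒▒▒░▓▓▒███
░▒██░█▒███
·······███

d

······████
▒▒▓▒█░████
▓█▓▒▒▒████
░░▓▒░▒████
░▓▒≈█▓████
░█≈▒▒@████
▒░▒▒░▒████
▒▒░▓▓▒████
▒██░█▒████
······████

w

······████
······████
▒▒▓▒█░████
▓█▓▒▒▒████
░░▓▒░▒████
░▓▒≈█@████
░█≈▒▒░████
▒░▒▒░▒████
▒▒░▓▓▒████
▒██░█▒████

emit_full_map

··▒▒▓▒█░
░░▓█▓▒▒▒
░▒░░▓▒░▒
░▒░▓▒≈█@
░▒░█≈▒▒░
░▓▒░▒▒░▒
▒▒▒▒░▓▓▒
▒░▒██░█▒

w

······████
······████
······████
▒▒▓▒█░████
▓█▓▒▒▒████
░░▓▒░@████
░▓▒≈█▓████
░█≈▒▒░████
▒░▒▒░▒████
▒▒░▓▓▒████

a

·······███
·······███
·······███
·▒▒▓▒█░███
░▓█▓▒▒▒███
▒░░▓▒@▒███
▒░▓▒≈█▓███
▒░█≈▒▒░███
▓▒░▒▒░▒███
▒▒▒░▓▓▒███

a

········██
········██
········██
··▒▒▓▒█░██
░░▓█▓▒▒▒██
░▒░░▓@░▒██
░▒░▓▒≈█▓██
░▒░█≈▒▒░██
░▓▒░▒▒░▒██
▒▒▒▒░▓▓▒██

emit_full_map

··▒▒▓▒█░
░░▓█▓▒▒▒
░▒░░▓@░▒
░▒░▓▒≈█▓
░▒░█≈▒▒░
░▓▒░▒▒░▒
▒▒▒▒░▓▓▒
▒░▒██░█▒
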